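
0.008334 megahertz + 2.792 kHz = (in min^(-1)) 6.676e+05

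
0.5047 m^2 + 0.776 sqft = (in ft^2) 6.209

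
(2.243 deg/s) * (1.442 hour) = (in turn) 32.34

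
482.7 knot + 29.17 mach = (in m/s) 1.018e+04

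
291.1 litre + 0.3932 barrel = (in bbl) 2.224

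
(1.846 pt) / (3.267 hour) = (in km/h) 1.993e-07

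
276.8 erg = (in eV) 1.728e+14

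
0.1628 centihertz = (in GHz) 1.628e-12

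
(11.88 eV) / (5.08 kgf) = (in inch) 1.504e-18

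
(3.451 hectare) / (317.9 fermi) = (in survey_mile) 6.745e+13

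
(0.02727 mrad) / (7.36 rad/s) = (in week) 6.126e-12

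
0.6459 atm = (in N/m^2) 6.545e+04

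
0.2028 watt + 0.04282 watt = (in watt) 0.2456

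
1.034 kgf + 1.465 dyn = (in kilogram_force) 1.034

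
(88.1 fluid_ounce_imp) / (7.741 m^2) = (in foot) 0.001061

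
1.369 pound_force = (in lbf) 1.369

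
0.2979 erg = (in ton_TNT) 7.12e-18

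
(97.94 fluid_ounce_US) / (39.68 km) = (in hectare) 7.299e-12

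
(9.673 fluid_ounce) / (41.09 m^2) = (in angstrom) 6.962e+04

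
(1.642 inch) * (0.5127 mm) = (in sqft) 0.0002302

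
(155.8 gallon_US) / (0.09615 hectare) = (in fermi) 6.134e+11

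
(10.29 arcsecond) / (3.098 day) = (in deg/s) 1.068e-08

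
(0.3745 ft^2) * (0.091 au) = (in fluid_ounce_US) 1.602e+13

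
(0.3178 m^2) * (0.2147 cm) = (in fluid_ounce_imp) 24.01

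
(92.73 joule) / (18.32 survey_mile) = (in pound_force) 0.0007071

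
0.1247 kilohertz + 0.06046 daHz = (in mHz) 1.253e+05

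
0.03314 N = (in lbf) 0.00745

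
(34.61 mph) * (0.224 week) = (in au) 1.401e-05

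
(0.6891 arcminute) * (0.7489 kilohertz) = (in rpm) 1.434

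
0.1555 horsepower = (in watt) 116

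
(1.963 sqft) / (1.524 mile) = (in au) 4.97e-16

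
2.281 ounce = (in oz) 2.281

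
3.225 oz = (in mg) 9.143e+04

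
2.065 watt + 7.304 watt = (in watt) 9.369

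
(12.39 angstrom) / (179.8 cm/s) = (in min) 1.148e-11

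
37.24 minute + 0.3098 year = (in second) 9.772e+06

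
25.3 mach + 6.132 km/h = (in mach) 25.31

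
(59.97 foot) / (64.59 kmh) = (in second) 1.019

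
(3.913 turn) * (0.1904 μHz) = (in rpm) 4.47e-05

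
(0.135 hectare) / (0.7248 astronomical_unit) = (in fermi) 1.245e+07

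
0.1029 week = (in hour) 17.29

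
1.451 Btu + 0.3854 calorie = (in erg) 1.532e+10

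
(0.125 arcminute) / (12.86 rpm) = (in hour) 7.5e-09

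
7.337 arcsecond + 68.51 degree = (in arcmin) 4111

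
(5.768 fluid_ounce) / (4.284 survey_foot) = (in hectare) 1.306e-08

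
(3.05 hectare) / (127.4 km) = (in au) 1.6e-12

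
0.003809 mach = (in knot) 2.521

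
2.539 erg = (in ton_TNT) 6.068e-17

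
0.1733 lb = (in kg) 0.07861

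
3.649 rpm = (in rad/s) 0.3821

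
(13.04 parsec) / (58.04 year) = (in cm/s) 2.198e+10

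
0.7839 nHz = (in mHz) 7.839e-07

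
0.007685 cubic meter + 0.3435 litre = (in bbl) 0.0505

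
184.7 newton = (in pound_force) 41.52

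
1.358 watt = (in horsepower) 0.001821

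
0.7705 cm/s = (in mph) 0.01724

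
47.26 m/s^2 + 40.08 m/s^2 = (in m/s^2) 87.34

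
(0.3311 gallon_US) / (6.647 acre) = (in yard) 5.096e-08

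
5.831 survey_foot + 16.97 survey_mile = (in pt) 7.742e+07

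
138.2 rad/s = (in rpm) 1320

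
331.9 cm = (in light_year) 3.508e-16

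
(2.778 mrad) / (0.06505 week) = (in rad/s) 7.061e-08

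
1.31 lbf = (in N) 5.827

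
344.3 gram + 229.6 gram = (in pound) 1.265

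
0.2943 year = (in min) 1.547e+05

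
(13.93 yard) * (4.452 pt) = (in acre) 4.943e-06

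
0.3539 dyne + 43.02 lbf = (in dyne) 1.914e+07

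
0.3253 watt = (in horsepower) 0.0004362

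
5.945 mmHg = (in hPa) 7.926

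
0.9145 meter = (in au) 6.113e-12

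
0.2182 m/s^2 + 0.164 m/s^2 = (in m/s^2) 0.3822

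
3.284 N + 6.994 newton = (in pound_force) 2.311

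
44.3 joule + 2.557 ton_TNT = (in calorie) 2.557e+09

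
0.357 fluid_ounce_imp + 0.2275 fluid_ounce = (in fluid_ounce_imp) 0.5938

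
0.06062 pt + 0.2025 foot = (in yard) 0.06752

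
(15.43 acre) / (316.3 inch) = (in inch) 3.06e+05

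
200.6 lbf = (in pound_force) 200.6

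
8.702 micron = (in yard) 9.517e-06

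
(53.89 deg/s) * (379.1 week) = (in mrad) 2.157e+11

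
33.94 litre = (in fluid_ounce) 1148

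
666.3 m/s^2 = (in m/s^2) 666.3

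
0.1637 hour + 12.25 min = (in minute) 22.07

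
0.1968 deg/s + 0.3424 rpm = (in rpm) 0.3752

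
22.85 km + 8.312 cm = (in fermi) 2.285e+19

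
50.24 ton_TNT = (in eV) 1.312e+30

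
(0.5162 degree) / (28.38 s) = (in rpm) 0.003031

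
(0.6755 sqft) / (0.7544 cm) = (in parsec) 2.696e-16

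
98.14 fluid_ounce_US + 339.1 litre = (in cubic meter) 0.342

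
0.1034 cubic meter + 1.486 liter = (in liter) 104.9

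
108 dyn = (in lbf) 0.0002428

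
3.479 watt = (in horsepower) 0.004665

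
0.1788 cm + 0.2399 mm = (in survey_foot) 0.006653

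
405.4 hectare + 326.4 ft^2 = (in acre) 1002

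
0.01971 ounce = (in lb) 0.001232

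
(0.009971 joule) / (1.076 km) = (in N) 9.267e-06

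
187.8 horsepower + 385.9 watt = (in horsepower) 188.3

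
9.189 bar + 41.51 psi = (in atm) 11.89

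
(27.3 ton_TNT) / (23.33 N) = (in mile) 3.042e+06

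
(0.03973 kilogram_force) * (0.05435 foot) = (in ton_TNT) 1.543e-12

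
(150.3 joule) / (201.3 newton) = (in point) 2116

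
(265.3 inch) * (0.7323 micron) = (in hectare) 4.935e-10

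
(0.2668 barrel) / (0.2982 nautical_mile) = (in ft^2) 0.0008267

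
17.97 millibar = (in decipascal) 1.797e+04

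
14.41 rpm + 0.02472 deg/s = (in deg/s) 86.48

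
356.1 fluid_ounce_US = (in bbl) 0.06624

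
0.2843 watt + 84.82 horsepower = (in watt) 6.325e+04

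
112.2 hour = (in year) 0.01281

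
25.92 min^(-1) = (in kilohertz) 0.000432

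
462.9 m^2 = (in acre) 0.1144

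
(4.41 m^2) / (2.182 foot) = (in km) 0.006631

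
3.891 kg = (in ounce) 137.3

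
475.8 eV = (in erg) 7.623e-10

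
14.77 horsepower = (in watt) 1.101e+04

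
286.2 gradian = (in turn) 0.7155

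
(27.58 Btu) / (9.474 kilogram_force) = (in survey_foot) 1028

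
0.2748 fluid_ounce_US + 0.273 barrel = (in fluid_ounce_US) 1468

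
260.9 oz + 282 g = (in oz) 270.8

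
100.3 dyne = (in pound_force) 0.0002255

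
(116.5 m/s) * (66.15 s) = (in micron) 7.706e+09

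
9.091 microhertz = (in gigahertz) 9.091e-15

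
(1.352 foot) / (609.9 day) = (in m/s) 7.82e-09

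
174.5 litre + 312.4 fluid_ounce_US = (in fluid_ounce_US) 6213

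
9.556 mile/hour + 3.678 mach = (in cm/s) 1.257e+05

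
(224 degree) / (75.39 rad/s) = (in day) 6.002e-07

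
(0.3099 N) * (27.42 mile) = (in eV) 8.535e+22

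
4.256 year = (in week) 221.9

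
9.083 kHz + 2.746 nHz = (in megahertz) 0.009083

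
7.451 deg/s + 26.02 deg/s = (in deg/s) 33.47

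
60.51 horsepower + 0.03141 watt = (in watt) 4.512e+04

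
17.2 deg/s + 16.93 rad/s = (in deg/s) 987.2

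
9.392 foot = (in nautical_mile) 0.001546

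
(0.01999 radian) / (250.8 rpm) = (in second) 0.0007611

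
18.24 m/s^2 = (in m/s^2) 18.24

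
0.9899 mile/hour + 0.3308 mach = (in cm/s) 1.131e+04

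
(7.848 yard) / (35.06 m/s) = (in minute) 0.003411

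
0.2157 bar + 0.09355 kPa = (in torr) 162.5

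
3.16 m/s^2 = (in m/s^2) 3.16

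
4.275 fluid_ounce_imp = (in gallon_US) 0.03209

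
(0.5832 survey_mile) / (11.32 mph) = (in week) 0.0003067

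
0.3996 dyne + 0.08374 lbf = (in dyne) 3.725e+04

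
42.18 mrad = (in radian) 0.04218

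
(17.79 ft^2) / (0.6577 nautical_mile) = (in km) 1.357e-06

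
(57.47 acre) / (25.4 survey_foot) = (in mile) 18.67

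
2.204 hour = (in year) 0.0002516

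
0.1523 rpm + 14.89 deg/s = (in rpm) 2.634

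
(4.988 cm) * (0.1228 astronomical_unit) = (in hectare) 9.163e+04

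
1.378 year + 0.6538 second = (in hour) 1.207e+04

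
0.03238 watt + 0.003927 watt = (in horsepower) 4.869e-05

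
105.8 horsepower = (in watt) 7.89e+04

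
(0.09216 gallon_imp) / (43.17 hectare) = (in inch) 3.821e-08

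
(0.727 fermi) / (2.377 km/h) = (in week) 1.821e-21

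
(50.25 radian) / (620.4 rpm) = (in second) 0.7735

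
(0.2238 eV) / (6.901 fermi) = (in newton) 5.196e-06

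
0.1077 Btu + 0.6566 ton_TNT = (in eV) 1.715e+28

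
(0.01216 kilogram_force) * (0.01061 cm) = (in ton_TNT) 3.024e-15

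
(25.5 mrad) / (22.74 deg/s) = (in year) 2.037e-09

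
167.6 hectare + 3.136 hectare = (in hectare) 170.7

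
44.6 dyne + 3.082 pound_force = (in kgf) 1.398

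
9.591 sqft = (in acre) 0.0002202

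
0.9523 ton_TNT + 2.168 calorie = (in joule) 3.984e+09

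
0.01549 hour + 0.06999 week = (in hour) 11.77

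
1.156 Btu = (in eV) 7.612e+21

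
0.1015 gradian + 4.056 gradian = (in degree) 3.742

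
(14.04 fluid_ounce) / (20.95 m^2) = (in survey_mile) 1.232e-08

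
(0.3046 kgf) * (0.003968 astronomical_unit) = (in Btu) 1.681e+06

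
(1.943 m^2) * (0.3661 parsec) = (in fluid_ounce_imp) 7.725e+20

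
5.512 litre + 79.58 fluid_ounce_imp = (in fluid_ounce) 262.8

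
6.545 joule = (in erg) 6.545e+07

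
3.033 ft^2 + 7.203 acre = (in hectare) 2.915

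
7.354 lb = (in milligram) 3.336e+06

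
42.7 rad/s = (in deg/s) 2447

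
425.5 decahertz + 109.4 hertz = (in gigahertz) 4.364e-06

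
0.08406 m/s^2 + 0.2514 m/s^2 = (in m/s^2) 0.3355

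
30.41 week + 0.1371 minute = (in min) 3.065e+05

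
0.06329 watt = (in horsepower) 8.487e-05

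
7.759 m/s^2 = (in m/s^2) 7.759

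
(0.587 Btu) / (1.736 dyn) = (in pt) 1.011e+11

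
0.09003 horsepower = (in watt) 67.14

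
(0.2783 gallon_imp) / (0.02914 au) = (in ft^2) 3.124e-12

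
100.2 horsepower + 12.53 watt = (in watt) 7.473e+04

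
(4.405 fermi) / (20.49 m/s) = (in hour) 5.972e-20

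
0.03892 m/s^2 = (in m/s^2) 0.03892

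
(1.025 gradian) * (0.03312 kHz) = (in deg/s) 30.55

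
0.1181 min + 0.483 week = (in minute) 4869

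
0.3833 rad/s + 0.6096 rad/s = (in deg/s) 56.89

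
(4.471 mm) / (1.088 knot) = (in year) 2.533e-10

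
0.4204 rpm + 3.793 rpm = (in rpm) 4.213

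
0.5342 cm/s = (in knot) 0.01038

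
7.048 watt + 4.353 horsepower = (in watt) 3253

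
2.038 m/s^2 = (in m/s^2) 2.038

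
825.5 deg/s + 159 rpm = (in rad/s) 31.06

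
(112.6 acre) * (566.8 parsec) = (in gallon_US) 2.105e+27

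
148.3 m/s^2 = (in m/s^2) 148.3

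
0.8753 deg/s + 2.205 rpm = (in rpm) 2.351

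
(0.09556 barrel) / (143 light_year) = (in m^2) 1.123e-20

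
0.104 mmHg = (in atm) 0.0001368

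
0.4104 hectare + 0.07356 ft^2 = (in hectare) 0.4104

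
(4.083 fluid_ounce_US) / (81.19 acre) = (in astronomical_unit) 2.457e-21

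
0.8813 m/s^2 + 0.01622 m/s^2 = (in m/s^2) 0.8975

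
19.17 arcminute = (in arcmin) 19.17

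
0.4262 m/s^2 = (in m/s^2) 0.4262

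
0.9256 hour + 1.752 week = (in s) 1.063e+06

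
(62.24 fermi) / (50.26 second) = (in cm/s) 1.238e-13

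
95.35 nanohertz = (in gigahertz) 9.535e-17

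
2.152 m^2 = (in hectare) 0.0002152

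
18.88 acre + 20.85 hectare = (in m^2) 2.849e+05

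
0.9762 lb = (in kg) 0.4428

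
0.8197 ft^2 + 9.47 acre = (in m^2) 3.832e+04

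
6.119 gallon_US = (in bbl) 0.1457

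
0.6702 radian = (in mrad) 670.2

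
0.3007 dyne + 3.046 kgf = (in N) 29.87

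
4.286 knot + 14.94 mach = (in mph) 1.138e+04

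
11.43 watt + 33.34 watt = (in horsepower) 0.06004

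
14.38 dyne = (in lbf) 3.233e-05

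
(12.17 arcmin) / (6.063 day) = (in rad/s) 6.758e-09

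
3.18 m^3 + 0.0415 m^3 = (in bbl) 20.26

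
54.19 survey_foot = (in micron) 1.652e+07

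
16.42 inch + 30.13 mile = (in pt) 1.375e+08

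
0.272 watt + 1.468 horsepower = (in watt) 1095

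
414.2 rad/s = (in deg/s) 2.373e+04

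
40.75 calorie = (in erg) 1.705e+09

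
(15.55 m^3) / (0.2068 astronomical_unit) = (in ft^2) 5.41e-09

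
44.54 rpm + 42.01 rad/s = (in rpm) 445.7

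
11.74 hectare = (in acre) 29.01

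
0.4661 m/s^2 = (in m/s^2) 0.4661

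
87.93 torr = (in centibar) 11.72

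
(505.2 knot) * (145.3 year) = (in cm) 1.191e+14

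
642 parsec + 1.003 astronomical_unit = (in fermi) 1.981e+34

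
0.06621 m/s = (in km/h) 0.2384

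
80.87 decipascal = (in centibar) 0.008087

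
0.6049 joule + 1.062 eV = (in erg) 6.049e+06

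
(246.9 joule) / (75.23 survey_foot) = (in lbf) 2.421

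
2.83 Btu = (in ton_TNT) 7.136e-07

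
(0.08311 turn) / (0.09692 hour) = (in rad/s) 0.001497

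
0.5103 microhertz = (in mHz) 0.0005103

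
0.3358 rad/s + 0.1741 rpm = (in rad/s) 0.354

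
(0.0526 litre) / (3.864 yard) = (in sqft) 0.0001602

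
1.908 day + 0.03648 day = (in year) 0.005327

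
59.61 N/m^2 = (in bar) 0.0005961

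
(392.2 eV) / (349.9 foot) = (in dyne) 5.892e-14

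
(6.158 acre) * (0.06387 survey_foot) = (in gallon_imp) 1.067e+05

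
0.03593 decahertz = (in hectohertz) 0.003593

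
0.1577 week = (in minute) 1590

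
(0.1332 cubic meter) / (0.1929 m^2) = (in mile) 0.0004291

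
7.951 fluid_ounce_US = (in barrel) 0.001479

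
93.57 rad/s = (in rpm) 893.5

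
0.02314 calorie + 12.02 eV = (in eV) 6.043e+17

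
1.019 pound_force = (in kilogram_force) 0.4622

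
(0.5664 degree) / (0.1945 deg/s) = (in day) 3.37e-05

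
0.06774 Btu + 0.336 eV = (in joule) 71.47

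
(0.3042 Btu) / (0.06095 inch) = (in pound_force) 4.661e+04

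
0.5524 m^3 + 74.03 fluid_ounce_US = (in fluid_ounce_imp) 1.952e+04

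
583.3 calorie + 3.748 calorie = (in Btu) 2.328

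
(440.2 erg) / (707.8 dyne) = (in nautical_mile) 3.358e-06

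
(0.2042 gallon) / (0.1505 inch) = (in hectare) 2.022e-05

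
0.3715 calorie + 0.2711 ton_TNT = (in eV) 7.08e+27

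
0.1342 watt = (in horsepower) 0.00018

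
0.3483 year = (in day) 127.1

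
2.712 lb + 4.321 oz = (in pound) 2.982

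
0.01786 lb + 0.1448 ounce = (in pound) 0.02691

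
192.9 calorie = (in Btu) 0.765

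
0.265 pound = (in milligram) 1.202e+05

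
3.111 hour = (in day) 0.1296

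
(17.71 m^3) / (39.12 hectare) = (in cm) 0.004527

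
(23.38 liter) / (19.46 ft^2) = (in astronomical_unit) 8.645e-14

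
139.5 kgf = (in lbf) 307.5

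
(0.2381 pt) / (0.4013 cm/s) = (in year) 6.637e-10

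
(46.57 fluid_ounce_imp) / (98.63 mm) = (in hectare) 1.342e-06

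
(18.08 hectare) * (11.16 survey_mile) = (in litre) 3.247e+12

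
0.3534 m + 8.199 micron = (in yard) 0.3865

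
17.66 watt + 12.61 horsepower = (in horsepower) 12.63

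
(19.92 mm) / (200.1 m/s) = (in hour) 2.765e-08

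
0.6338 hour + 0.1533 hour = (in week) 0.004685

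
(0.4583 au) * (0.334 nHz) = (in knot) 44.51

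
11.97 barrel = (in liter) 1903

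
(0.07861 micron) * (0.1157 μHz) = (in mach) 2.671e-17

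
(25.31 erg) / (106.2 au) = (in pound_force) 3.581e-20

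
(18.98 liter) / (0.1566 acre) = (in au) 2.002e-16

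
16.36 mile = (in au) 1.76e-07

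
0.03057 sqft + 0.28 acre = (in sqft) 1.22e+04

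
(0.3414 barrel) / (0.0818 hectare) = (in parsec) 2.15e-21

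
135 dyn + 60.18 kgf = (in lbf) 132.7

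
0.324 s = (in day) 3.75e-06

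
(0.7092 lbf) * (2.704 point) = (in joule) 0.003009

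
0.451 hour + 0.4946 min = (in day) 0.01914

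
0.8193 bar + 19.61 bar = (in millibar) 2.043e+04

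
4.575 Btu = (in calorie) 1154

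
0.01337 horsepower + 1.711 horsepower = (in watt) 1286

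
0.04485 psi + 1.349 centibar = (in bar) 0.01658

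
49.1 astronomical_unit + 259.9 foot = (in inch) 2.892e+14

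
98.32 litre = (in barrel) 0.6184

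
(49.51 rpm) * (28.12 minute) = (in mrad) 8.748e+06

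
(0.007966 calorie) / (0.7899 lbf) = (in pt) 26.89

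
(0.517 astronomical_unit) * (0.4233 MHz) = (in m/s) 3.274e+16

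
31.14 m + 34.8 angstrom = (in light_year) 3.292e-15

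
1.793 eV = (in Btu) 2.723e-22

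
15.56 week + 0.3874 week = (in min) 1.607e+05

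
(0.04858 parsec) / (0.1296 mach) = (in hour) 9.436e+09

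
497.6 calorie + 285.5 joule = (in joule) 2367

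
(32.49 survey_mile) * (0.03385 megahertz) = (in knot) 3.44e+09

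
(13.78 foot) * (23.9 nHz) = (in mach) 2.948e-10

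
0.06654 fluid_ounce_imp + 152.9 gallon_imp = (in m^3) 0.6951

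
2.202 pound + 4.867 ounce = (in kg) 1.137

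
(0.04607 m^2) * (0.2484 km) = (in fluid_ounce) 3.87e+05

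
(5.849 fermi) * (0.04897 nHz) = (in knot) 5.568e-25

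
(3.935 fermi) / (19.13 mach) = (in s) 6.041e-19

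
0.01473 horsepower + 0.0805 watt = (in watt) 11.06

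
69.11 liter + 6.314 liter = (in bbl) 0.4744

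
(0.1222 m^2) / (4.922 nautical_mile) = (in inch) 0.0005278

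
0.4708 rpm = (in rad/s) 0.0493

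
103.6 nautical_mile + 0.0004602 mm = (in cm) 1.919e+07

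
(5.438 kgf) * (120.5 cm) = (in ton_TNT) 1.536e-08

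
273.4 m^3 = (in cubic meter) 273.4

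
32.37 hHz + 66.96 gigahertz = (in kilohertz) 6.696e+07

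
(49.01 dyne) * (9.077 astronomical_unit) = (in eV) 4.154e+27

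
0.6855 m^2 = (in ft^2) 7.379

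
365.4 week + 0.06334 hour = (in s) 2.21e+08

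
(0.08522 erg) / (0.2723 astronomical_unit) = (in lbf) 4.703e-20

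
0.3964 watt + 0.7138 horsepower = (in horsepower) 0.7143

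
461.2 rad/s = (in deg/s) 2.642e+04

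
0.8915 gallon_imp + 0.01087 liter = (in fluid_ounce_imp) 143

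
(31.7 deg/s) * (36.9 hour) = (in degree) 4.211e+06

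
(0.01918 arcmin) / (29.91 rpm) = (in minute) 2.969e-08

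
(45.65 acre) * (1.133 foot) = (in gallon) 1.685e+07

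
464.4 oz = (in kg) 13.17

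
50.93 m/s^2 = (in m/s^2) 50.93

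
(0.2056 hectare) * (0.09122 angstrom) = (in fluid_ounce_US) 0.0006342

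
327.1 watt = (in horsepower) 0.4386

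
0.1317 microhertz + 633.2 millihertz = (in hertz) 0.6332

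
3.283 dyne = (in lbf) 7.38e-06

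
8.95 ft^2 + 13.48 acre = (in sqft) 5.872e+05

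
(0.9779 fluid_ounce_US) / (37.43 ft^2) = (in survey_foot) 2.729e-05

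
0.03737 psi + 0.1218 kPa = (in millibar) 3.795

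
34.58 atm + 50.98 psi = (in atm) 38.05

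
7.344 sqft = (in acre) 0.0001686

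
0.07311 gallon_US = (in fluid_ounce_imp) 9.74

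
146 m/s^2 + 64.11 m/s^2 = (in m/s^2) 210.1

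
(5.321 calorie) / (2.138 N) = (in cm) 1041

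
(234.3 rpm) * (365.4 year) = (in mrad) 2.827e+14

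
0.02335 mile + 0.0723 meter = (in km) 0.03765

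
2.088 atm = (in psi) 30.69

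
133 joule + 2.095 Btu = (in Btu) 2.221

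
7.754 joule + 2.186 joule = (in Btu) 0.009421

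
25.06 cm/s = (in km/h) 0.9022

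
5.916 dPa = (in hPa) 0.005916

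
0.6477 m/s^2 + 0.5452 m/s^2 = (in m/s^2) 1.193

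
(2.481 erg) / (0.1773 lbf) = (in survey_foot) 1.032e-06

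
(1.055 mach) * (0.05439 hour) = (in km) 70.34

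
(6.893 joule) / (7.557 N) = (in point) 2586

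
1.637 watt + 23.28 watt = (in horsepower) 0.03341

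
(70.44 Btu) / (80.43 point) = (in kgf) 2.671e+05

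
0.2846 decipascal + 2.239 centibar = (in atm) 0.0221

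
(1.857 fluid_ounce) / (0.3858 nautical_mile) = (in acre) 1.899e-11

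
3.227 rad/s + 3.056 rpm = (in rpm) 33.87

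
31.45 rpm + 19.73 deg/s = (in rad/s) 3.638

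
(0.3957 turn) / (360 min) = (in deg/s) 0.006595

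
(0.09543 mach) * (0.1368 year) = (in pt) 3.974e+11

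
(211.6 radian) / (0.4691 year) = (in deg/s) 0.0008195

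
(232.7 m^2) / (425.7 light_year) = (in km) 5.778e-20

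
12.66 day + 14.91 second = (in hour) 303.8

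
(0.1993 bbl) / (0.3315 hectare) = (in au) 6.389e-17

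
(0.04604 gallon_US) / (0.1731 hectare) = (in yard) 1.101e-07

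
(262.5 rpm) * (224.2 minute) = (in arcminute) 1.271e+09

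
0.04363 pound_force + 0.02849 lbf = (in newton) 0.3208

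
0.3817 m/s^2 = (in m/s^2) 0.3817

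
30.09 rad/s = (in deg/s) 1724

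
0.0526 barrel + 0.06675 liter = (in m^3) 0.008429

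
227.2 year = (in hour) 1.99e+06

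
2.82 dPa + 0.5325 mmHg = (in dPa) 712.8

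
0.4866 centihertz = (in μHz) 4866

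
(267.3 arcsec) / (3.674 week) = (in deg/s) 3.342e-08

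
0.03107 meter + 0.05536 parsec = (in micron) 1.708e+21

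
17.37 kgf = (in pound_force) 38.29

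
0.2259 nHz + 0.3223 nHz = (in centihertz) 5.482e-08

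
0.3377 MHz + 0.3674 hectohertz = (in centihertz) 3.377e+07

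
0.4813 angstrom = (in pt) 1.364e-07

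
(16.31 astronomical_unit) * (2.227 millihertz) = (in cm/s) 5.434e+11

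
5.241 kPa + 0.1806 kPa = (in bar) 0.05422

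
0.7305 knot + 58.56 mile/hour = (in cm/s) 2655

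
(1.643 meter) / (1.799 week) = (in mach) 4.435e-09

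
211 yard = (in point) 5.469e+05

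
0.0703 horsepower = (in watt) 52.42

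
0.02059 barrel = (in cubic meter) 0.003274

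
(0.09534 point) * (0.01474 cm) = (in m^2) 4.958e-09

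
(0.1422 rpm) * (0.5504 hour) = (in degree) 1691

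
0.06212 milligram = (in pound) 1.37e-07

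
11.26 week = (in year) 0.2159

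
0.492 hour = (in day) 0.0205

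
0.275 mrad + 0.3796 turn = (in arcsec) 4.92e+05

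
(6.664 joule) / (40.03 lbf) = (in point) 106.1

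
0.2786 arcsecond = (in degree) 7.739e-05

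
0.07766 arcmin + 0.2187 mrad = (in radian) 0.0002413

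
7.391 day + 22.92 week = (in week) 23.98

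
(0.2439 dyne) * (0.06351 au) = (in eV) 1.446e+23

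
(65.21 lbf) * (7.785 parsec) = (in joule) 6.968e+19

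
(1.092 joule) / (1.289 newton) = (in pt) 2401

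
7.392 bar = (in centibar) 739.2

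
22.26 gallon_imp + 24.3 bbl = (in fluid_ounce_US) 1.341e+05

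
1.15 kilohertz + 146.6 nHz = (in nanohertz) 1.15e+12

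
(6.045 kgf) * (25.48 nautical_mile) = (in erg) 2.797e+13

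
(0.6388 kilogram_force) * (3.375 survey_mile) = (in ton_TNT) 8.132e-06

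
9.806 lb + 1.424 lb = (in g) 5094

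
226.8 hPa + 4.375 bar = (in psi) 66.74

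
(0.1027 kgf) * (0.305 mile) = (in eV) 3.086e+21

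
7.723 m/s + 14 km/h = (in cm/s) 1161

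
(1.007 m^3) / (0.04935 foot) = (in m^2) 66.95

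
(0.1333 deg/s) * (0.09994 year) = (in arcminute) 2.521e+07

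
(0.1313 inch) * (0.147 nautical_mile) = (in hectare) 9.079e-05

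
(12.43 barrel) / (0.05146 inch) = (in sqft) 1.627e+04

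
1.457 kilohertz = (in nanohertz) 1.457e+12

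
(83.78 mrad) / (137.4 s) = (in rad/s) 0.0006098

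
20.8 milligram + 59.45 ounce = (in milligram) 1.685e+06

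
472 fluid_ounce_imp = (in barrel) 0.08435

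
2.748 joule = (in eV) 1.715e+19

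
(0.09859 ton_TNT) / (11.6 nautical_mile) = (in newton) 1.92e+04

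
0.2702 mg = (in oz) 9.531e-06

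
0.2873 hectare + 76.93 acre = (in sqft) 3.382e+06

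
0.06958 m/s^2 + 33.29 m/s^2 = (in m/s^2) 33.36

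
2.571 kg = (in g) 2571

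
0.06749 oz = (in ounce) 0.06749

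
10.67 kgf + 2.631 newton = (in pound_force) 24.11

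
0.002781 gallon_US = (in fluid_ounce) 0.356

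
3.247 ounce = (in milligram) 9.205e+04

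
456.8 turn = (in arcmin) 9.867e+06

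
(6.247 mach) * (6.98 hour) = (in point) 1.515e+11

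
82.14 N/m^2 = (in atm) 0.0008107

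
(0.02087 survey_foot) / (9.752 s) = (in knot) 0.001268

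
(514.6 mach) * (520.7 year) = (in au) 1.923e+04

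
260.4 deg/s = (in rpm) 43.4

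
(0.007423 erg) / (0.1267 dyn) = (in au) 3.916e-15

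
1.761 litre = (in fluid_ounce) 59.55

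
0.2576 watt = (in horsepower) 0.0003454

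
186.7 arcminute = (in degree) 3.112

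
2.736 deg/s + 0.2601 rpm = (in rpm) 0.7161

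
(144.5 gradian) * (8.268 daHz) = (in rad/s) 187.7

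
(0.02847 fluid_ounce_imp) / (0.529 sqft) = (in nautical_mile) 8.887e-09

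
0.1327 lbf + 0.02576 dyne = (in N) 0.5903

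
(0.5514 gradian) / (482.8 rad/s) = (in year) 5.689e-13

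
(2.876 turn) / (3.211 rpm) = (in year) 1.704e-06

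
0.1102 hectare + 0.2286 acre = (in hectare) 0.2027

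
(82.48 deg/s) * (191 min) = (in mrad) 1.65e+07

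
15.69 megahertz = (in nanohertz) 1.569e+16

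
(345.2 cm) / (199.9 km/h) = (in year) 1.971e-09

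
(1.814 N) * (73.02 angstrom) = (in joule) 1.325e-08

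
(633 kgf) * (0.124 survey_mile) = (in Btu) 1174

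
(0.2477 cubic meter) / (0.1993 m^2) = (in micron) 1.243e+06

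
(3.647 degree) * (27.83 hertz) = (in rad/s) 1.771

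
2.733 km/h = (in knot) 1.476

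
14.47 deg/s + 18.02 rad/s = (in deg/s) 1047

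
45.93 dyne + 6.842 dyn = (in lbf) 0.0001186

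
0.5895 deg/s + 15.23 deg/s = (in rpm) 2.637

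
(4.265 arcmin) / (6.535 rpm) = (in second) 0.001813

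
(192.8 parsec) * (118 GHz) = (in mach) 2.062e+27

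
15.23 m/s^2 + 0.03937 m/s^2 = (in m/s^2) 15.27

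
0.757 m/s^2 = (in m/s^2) 0.757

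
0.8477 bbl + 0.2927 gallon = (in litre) 135.9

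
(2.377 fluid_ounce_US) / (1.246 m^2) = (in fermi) 5.642e+10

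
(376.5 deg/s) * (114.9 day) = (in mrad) 6.523e+10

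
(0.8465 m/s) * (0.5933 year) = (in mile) 9841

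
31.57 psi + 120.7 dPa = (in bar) 2.177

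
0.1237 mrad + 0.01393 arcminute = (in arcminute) 0.4392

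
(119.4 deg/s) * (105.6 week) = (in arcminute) 4.575e+11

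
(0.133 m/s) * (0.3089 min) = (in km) 0.002465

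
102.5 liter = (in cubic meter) 0.1025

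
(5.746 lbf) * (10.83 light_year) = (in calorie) 6.259e+17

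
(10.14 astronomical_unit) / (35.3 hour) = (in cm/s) 1.194e+09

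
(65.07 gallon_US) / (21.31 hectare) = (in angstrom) 1.156e+04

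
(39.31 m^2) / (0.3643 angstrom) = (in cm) 1.079e+14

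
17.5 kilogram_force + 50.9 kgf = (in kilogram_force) 68.4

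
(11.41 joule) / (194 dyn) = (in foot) 1.93e+04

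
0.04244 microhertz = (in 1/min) 2.546e-06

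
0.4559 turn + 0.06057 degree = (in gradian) 182.4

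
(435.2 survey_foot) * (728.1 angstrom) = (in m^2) 9.658e-06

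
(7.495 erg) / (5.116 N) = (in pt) 0.0004153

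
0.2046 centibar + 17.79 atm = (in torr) 1.352e+04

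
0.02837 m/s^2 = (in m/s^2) 0.02837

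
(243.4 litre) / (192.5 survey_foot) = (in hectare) 4.148e-07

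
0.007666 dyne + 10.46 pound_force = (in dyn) 4.653e+06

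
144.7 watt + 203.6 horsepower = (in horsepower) 203.8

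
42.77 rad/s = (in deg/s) 2451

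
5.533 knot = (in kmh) 10.25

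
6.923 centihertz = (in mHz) 69.23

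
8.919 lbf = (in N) 39.67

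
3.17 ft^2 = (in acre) 7.277e-05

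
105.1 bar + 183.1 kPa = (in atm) 105.5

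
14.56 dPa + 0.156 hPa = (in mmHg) 0.1279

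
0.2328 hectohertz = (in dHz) 232.8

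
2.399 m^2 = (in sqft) 25.82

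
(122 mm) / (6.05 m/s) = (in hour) 5.601e-06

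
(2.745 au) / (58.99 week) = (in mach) 33.8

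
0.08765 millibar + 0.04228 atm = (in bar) 0.04293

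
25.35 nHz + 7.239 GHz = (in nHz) 7.239e+18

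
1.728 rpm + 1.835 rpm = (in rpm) 3.563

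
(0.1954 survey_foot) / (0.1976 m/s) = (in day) 3.489e-06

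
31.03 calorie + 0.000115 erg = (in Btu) 0.1231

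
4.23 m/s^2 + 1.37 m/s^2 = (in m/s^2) 5.6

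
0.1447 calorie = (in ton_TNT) 1.447e-10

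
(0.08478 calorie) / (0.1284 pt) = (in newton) 7831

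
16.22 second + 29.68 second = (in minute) 0.765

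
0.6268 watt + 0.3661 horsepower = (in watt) 273.6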